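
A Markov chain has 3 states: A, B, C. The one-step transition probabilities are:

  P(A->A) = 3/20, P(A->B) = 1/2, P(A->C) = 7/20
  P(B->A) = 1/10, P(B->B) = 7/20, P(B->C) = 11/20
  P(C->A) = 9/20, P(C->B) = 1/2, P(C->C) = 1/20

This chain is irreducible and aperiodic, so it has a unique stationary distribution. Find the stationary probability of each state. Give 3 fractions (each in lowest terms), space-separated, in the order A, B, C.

Answer: 137/598 10/23 201/598

Derivation:
The stationary distribution satisfies pi = pi * P, i.e.:
  pi_A = 3/20*pi_A + 1/10*pi_B + 9/20*pi_C
  pi_B = 1/2*pi_A + 7/20*pi_B + 1/2*pi_C
  pi_C = 7/20*pi_A + 11/20*pi_B + 1/20*pi_C
with normalization: pi_A + pi_B + pi_C = 1.

Using the first 2 balance equations plus normalization, the linear system A*pi = b is:
  [-17/20, 1/10, 9/20] . pi = 0
  [1/2, -13/20, 1/2] . pi = 0
  [1, 1, 1] . pi = 1

Solving yields:
  pi_A = 137/598
  pi_B = 10/23
  pi_C = 201/598

Verification (pi * P):
  137/598*3/20 + 10/23*1/10 + 201/598*9/20 = 137/598 = pi_A  (ok)
  137/598*1/2 + 10/23*7/20 + 201/598*1/2 = 10/23 = pi_B  (ok)
  137/598*7/20 + 10/23*11/20 + 201/598*1/20 = 201/598 = pi_C  (ok)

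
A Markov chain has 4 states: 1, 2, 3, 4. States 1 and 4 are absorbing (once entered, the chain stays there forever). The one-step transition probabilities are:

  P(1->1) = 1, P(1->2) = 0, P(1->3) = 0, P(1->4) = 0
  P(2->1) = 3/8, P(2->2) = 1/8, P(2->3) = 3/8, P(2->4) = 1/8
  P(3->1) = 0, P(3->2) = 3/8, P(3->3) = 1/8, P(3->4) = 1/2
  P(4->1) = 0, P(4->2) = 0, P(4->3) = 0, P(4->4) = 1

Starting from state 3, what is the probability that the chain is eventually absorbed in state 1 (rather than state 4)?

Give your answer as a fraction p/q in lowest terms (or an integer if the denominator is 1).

Answer: 9/40

Derivation:
Let a_i = P(absorbed in 1 | start in state i).
Boundary conditions: a_1 = 1, a_4 = 0.
For each transient state i, a_i = sum_j P(i->j) * a_j:
  a_2 = 3/8*a_1 + 1/8*a_2 + 3/8*a_3 + 1/8*a_4
  a_3 = 0*a_1 + 3/8*a_2 + 1/8*a_3 + 1/2*a_4

Substituting a_1 = 1 and a_4 = 0, rearrange to (I - Q) a = r where r[i] = P(i -> 1):
  [7/8, -3/8] . (a_2, a_3) = 3/8
  [-3/8, 7/8] . (a_2, a_3) = 0

Solving yields:
  a_2 = 21/40
  a_3 = 9/40

Starting state is 3, so the absorption probability is a_3 = 9/40.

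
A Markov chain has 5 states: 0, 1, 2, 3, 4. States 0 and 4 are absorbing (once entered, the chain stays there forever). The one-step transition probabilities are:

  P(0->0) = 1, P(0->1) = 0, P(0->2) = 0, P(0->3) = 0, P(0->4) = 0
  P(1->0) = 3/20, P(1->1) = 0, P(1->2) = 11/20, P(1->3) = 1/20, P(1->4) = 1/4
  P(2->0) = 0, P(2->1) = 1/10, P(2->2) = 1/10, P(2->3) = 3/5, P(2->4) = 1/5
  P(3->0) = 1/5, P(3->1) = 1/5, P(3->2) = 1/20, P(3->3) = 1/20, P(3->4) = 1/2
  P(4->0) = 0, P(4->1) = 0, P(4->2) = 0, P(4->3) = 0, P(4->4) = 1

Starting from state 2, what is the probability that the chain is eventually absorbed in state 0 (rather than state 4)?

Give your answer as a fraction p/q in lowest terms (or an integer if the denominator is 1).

Answer: 613/2790

Derivation:
Let a_i = P(absorbed in 0 | start in state i).
Boundary conditions: a_0 = 1, a_4 = 0.
For each transient state i, a_i = sum_j P(i->j) * a_j:
  a_1 = 3/20*a_0 + 0*a_1 + 11/20*a_2 + 1/20*a_3 + 1/4*a_4
  a_2 = 0*a_0 + 1/10*a_1 + 1/10*a_2 + 3/5*a_3 + 1/5*a_4
  a_3 = 1/5*a_0 + 1/5*a_1 + 1/20*a_2 + 1/20*a_3 + 1/2*a_4

Substituting a_0 = 1 and a_4 = 0, rearrange to (I - Q) a = r where r[i] = P(i -> 0):
  [1, -11/20, -1/20] . (a_1, a_2, a_3) = 3/20
  [-1/10, 9/10, -3/5] . (a_1, a_2, a_3) = 0
  [-1/5, -1/20, 19/20] . (a_1, a_2, a_3) = 1/5

Solving yields:
  a_1 = 53/186
  a_2 = 613/2790
  a_3 = 787/2790

Starting state is 2, so the absorption probability is a_2 = 613/2790.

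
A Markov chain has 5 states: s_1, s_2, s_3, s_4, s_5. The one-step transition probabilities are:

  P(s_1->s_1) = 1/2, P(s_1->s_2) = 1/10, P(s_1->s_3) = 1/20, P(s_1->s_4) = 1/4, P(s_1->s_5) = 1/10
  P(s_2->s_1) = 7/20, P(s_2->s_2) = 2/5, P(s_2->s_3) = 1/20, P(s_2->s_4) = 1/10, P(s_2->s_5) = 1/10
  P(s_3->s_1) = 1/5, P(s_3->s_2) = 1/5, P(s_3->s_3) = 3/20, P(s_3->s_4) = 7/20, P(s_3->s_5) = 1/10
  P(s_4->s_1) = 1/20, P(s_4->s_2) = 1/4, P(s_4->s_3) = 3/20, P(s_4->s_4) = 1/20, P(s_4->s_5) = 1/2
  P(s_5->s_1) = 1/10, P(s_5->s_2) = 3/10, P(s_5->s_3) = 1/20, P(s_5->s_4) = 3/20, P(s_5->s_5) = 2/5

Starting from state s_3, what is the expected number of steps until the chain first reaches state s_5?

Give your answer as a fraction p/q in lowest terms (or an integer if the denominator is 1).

Answer: 29950/5431

Derivation:
Let h_i = expected steps to first reach s_5 from state i.
Boundary: h_s_5 = 0.
First-step equations for the other states:
  h_s_1 = 1 + 1/2*h_s_1 + 1/10*h_s_2 + 1/20*h_s_3 + 1/4*h_s_4 + 1/10*h_s_5
  h_s_2 = 1 + 7/20*h_s_1 + 2/5*h_s_2 + 1/20*h_s_3 + 1/10*h_s_4 + 1/10*h_s_5
  h_s_3 = 1 + 1/5*h_s_1 + 1/5*h_s_2 + 3/20*h_s_3 + 7/20*h_s_4 + 1/10*h_s_5
  h_s_4 = 1 + 1/20*h_s_1 + 1/4*h_s_2 + 3/20*h_s_3 + 1/20*h_s_4 + 1/2*h_s_5

Substituting h_s_5 = 0 and rearranging gives the linear system (I - Q) h = 1:
  [1/2, -1/10, -1/20, -1/4] . (h_s_1, h_s_2, h_s_3, h_s_4) = 1
  [-7/20, 3/5, -1/20, -1/10] . (h_s_1, h_s_2, h_s_3, h_s_4) = 1
  [-1/5, -1/5, 17/20, -7/20] . (h_s_1, h_s_2, h_s_3, h_s_4) = 1
  [-1/20, -1/4, -3/20, 19/20] . (h_s_1, h_s_2, h_s_3, h_s_4) = 1

Solving yields:
  h_s_1 = 30830/5431
  h_s_2 = 32990/5431
  h_s_3 = 29950/5431
  h_s_4 = 20750/5431

Starting state is s_3, so the expected hitting time is h_s_3 = 29950/5431.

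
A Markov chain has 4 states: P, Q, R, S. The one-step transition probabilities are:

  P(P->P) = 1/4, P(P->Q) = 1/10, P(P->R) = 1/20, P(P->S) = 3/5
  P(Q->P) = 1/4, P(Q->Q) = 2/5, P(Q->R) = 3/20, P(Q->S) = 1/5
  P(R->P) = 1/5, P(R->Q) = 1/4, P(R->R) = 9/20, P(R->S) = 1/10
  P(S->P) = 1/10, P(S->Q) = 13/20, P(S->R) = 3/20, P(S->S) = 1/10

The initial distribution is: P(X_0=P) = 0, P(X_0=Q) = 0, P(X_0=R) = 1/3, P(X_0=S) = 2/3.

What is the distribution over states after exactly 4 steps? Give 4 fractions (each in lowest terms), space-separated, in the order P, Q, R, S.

Answer: 16283/80000 5933/16000 4481/24000 28673/120000

Derivation:
Propagating the distribution step by step (d_{t+1} = d_t * P):
d_0 = (P=0, Q=0, R=1/3, S=2/3)
  d_1[P] = 0*1/4 + 0*1/4 + 1/3*1/5 + 2/3*1/10 = 2/15
  d_1[Q] = 0*1/10 + 0*2/5 + 1/3*1/4 + 2/3*13/20 = 31/60
  d_1[R] = 0*1/20 + 0*3/20 + 1/3*9/20 + 2/3*3/20 = 1/4
  d_1[S] = 0*3/5 + 0*1/5 + 1/3*1/10 + 2/3*1/10 = 1/10
d_1 = (P=2/15, Q=31/60, R=1/4, S=1/10)
  d_2[P] = 2/15*1/4 + 31/60*1/4 + 1/4*1/5 + 1/10*1/10 = 89/400
  d_2[Q] = 2/15*1/10 + 31/60*2/5 + 1/4*1/4 + 1/10*13/20 = 139/400
  d_2[R] = 2/15*1/20 + 31/60*3/20 + 1/4*9/20 + 1/10*3/20 = 127/600
  d_2[S] = 2/15*3/5 + 31/60*1/5 + 1/4*1/10 + 1/10*1/10 = 131/600
d_2 = (P=89/400, Q=139/400, R=127/600, S=131/600)
  d_3[P] = 89/400*1/4 + 139/400*1/4 + 127/600*1/5 + 131/600*1/10 = 31/150
  d_3[Q] = 89/400*1/10 + 139/400*2/5 + 127/600*1/4 + 131/600*13/20 = 4273/12000
  d_3[R] = 89/400*1/20 + 139/400*3/20 + 127/600*9/20 + 131/600*3/20 = 153/800
  d_3[S] = 89/400*3/5 + 139/400*1/5 + 127/600*1/10 + 131/600*1/10 = 123/500
d_3 = (P=31/150, Q=4273/12000, R=153/800, S=123/500)
  d_4[P] = 31/150*1/4 + 4273/12000*1/4 + 153/800*1/5 + 123/500*1/10 = 16283/80000
  d_4[Q] = 31/150*1/10 + 4273/12000*2/5 + 153/800*1/4 + 123/500*13/20 = 5933/16000
  d_4[R] = 31/150*1/20 + 4273/12000*3/20 + 153/800*9/20 + 123/500*3/20 = 4481/24000
  d_4[S] = 31/150*3/5 + 4273/12000*1/5 + 153/800*1/10 + 123/500*1/10 = 28673/120000
d_4 = (P=16283/80000, Q=5933/16000, R=4481/24000, S=28673/120000)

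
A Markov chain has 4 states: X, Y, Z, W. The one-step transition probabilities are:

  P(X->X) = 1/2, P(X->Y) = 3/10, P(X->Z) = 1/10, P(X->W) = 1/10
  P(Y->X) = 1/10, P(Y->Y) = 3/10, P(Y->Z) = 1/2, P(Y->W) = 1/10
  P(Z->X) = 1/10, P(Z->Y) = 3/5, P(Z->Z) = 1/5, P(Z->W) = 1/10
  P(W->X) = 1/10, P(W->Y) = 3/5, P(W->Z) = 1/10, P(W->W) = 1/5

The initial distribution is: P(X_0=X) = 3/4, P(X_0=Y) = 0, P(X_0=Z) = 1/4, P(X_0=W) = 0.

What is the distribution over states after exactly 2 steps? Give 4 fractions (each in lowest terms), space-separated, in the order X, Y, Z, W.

Answer: 13/50 147/400 21/80 11/100

Derivation:
Propagating the distribution step by step (d_{t+1} = d_t * P):
d_0 = (X=3/4, Y=0, Z=1/4, W=0)
  d_1[X] = 3/4*1/2 + 0*1/10 + 1/4*1/10 + 0*1/10 = 2/5
  d_1[Y] = 3/4*3/10 + 0*3/10 + 1/4*3/5 + 0*3/5 = 3/8
  d_1[Z] = 3/4*1/10 + 0*1/2 + 1/4*1/5 + 0*1/10 = 1/8
  d_1[W] = 3/4*1/10 + 0*1/10 + 1/4*1/10 + 0*1/5 = 1/10
d_1 = (X=2/5, Y=3/8, Z=1/8, W=1/10)
  d_2[X] = 2/5*1/2 + 3/8*1/10 + 1/8*1/10 + 1/10*1/10 = 13/50
  d_2[Y] = 2/5*3/10 + 3/8*3/10 + 1/8*3/5 + 1/10*3/5 = 147/400
  d_2[Z] = 2/5*1/10 + 3/8*1/2 + 1/8*1/5 + 1/10*1/10 = 21/80
  d_2[W] = 2/5*1/10 + 3/8*1/10 + 1/8*1/10 + 1/10*1/5 = 11/100
d_2 = (X=13/50, Y=147/400, Z=21/80, W=11/100)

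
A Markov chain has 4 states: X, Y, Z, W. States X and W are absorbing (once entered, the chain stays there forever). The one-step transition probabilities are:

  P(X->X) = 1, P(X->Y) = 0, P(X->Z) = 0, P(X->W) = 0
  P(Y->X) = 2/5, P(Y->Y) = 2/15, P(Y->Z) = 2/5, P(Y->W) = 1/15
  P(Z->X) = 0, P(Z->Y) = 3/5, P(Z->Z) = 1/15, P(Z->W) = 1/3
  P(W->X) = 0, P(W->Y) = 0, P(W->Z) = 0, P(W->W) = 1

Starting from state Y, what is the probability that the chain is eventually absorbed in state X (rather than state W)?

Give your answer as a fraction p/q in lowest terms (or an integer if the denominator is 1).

Let a_i = P(absorbed in X | start in state i).
Boundary conditions: a_X = 1, a_W = 0.
For each transient state i, a_i = sum_j P(i->j) * a_j:
  a_Y = 2/5*a_X + 2/15*a_Y + 2/5*a_Z + 1/15*a_W
  a_Z = 0*a_X + 3/5*a_Y + 1/15*a_Z + 1/3*a_W

Substituting a_X = 1 and a_W = 0, rearrange to (I - Q) a = r where r[i] = P(i -> X):
  [13/15, -2/5] . (a_Y, a_Z) = 2/5
  [-3/5, 14/15] . (a_Y, a_Z) = 0

Solving yields:
  a_Y = 21/32
  a_Z = 27/64

Starting state is Y, so the absorption probability is a_Y = 21/32.

Answer: 21/32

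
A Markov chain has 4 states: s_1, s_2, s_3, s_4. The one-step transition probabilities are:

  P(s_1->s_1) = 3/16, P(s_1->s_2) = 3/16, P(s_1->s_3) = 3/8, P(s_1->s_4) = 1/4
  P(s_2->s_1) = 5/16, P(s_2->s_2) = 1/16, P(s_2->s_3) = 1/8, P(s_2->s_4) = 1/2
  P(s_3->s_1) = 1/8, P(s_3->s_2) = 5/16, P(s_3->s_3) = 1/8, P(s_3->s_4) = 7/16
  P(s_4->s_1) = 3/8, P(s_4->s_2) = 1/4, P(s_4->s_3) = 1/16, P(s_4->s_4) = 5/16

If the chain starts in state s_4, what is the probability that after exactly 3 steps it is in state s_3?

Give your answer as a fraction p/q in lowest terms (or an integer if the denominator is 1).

Computing P^3 by repeated multiplication:
P^1 =
  s_1: [3/16, 3/16, 3/8, 1/4]
  s_2: [5/16, 1/16, 1/8, 1/2]
  s_3: [1/8, 5/16, 1/8, 7/16]
  s_4: [3/8, 1/4, 1/16, 5/16]
P^2 =
  s_1: [15/64, 29/128, 5/32, 49/128]
  s_2: [9/32, 29/128, 11/64, 41/128]
  s_3: [77/256, 49/256, 33/256, 97/256]
  s_4: [35/128, 47/256, 51/256, 11/32]
P^3 =
  s_1: [569/2048, 415/2048, 327/2048, 737/2048]
  s_2: [543/2048, 411/2048, 359/2048, 735/2048]
  s_3: [281/1024, 833/4096, 723/4096, 177/512]
  s_4: [1075/4096, 27/128, 11/64, 1453/4096]

(P^3)[s_4 -> s_3] = 11/64

Answer: 11/64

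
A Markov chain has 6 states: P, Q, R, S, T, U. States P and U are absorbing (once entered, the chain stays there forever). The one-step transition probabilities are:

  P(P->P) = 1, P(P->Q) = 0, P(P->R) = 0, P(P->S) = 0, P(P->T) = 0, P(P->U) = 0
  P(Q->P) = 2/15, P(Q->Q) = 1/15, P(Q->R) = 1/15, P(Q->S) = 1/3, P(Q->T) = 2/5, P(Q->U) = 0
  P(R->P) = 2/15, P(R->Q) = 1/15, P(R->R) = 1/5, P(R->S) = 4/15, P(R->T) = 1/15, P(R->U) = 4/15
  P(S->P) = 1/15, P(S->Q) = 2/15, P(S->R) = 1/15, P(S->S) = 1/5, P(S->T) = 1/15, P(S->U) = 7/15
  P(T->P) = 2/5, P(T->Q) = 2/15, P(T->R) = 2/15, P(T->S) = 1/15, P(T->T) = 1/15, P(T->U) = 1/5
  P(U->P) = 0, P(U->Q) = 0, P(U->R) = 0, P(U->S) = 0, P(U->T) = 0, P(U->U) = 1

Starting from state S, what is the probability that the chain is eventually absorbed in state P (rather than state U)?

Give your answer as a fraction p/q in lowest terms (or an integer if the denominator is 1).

Answer: 1810/7519

Derivation:
Let a_i = P(absorbed in P | start in state i).
Boundary conditions: a_P = 1, a_U = 0.
For each transient state i, a_i = sum_j P(i->j) * a_j:
  a_Q = 2/15*a_P + 1/15*a_Q + 1/15*a_R + 1/3*a_S + 2/5*a_T + 0*a_U
  a_R = 2/15*a_P + 1/15*a_Q + 1/5*a_R + 4/15*a_S + 1/15*a_T + 4/15*a_U
  a_S = 1/15*a_P + 2/15*a_Q + 1/15*a_R + 1/5*a_S + 1/15*a_T + 7/15*a_U
  a_T = 2/5*a_P + 2/15*a_Q + 2/15*a_R + 1/15*a_S + 1/15*a_T + 1/5*a_U

Substituting a_P = 1 and a_U = 0, rearrange to (I - Q) a = r where r[i] = P(i -> P):
  [14/15, -1/15, -1/3, -2/5] . (a_Q, a_R, a_S, a_T) = 2/15
  [-1/15, 4/5, -4/15, -1/15] . (a_Q, a_R, a_S, a_T) = 2/15
  [-2/15, -1/15, 4/5, -1/15] . (a_Q, a_R, a_S, a_T) = 1/15
  [-2/15, -2/15, -1/15, 14/15] . (a_Q, a_R, a_S, a_T) = 2/5

Solving yields:
  a_Q = 3719/7519
  a_R = 2520/7519
  a_S = 1810/7519
  a_T = 4243/7519

Starting state is S, so the absorption probability is a_S = 1810/7519.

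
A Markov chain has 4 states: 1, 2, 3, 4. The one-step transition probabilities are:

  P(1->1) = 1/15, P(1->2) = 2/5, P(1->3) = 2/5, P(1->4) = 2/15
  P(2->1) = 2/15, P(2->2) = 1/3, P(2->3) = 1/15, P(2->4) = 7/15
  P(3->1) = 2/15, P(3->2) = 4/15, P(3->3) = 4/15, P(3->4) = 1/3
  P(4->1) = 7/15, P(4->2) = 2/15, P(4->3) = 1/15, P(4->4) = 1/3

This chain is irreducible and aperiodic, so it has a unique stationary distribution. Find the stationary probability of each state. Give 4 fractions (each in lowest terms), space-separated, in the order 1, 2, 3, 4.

Answer: 409/1807 491/1807 321/1807 586/1807

Derivation:
The stationary distribution satisfies pi = pi * P, i.e.:
  pi_1 = 1/15*pi_1 + 2/15*pi_2 + 2/15*pi_3 + 7/15*pi_4
  pi_2 = 2/5*pi_1 + 1/3*pi_2 + 4/15*pi_3 + 2/15*pi_4
  pi_3 = 2/5*pi_1 + 1/15*pi_2 + 4/15*pi_3 + 1/15*pi_4
  pi_4 = 2/15*pi_1 + 7/15*pi_2 + 1/3*pi_3 + 1/3*pi_4
with normalization: pi_1 + pi_2 + pi_3 + pi_4 = 1.

Using the first 3 balance equations plus normalization, the linear system A*pi = b is:
  [-14/15, 2/15, 2/15, 7/15] . pi = 0
  [2/5, -2/3, 4/15, 2/15] . pi = 0
  [2/5, 1/15, -11/15, 1/15] . pi = 0
  [1, 1, 1, 1] . pi = 1

Solving yields:
  pi_1 = 409/1807
  pi_2 = 491/1807
  pi_3 = 321/1807
  pi_4 = 586/1807

Verification (pi * P):
  409/1807*1/15 + 491/1807*2/15 + 321/1807*2/15 + 586/1807*7/15 = 409/1807 = pi_1  (ok)
  409/1807*2/5 + 491/1807*1/3 + 321/1807*4/15 + 586/1807*2/15 = 491/1807 = pi_2  (ok)
  409/1807*2/5 + 491/1807*1/15 + 321/1807*4/15 + 586/1807*1/15 = 321/1807 = pi_3  (ok)
  409/1807*2/15 + 491/1807*7/15 + 321/1807*1/3 + 586/1807*1/3 = 586/1807 = pi_4  (ok)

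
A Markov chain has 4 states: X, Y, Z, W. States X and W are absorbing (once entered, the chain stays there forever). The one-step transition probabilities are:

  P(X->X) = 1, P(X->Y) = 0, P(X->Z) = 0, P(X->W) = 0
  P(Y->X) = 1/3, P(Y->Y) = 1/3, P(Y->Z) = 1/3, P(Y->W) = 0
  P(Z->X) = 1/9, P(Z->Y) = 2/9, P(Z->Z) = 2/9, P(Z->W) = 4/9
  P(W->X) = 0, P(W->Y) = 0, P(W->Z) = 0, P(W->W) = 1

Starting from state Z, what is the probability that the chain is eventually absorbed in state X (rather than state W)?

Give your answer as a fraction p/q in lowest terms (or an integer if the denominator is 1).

Answer: 1/3

Derivation:
Let a_i = P(absorbed in X | start in state i).
Boundary conditions: a_X = 1, a_W = 0.
For each transient state i, a_i = sum_j P(i->j) * a_j:
  a_Y = 1/3*a_X + 1/3*a_Y + 1/3*a_Z + 0*a_W
  a_Z = 1/9*a_X + 2/9*a_Y + 2/9*a_Z + 4/9*a_W

Substituting a_X = 1 and a_W = 0, rearrange to (I - Q) a = r where r[i] = P(i -> X):
  [2/3, -1/3] . (a_Y, a_Z) = 1/3
  [-2/9, 7/9] . (a_Y, a_Z) = 1/9

Solving yields:
  a_Y = 2/3
  a_Z = 1/3

Starting state is Z, so the absorption probability is a_Z = 1/3.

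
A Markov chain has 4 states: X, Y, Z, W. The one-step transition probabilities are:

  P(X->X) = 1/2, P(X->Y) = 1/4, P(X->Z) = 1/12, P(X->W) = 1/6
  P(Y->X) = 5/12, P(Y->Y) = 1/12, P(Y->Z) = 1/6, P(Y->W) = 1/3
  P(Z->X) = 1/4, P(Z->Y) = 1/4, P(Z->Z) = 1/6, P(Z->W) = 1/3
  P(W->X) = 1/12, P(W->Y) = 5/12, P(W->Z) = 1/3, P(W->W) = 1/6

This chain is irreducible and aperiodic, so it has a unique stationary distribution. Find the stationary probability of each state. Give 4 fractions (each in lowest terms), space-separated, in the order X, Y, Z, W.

The stationary distribution satisfies pi = pi * P, i.e.:
  pi_X = 1/2*pi_X + 5/12*pi_Y + 1/4*pi_Z + 1/12*pi_W
  pi_Y = 1/4*pi_X + 1/12*pi_Y + 1/4*pi_Z + 5/12*pi_W
  pi_Z = 1/12*pi_X + 1/6*pi_Y + 1/6*pi_Z + 1/3*pi_W
  pi_W = 1/6*pi_X + 1/3*pi_Y + 1/3*pi_Z + 1/6*pi_W
with normalization: pi_X + pi_Y + pi_Z + pi_W = 1.

Using the first 3 balance equations plus normalization, the linear system A*pi = b is:
  [-1/2, 5/12, 1/4, 1/12] . pi = 0
  [1/4, -11/12, 1/4, 5/12] . pi = 0
  [1/12, 1/6, -5/6, 1/3] . pi = 0
  [1, 1, 1, 1] . pi = 1

Solving yields:
  pi_X = 48/143
  pi_Y = 71/286
  pi_Z = 51/286
  pi_W = 34/143

Verification (pi * P):
  48/143*1/2 + 71/286*5/12 + 51/286*1/4 + 34/143*1/12 = 48/143 = pi_X  (ok)
  48/143*1/4 + 71/286*1/12 + 51/286*1/4 + 34/143*5/12 = 71/286 = pi_Y  (ok)
  48/143*1/12 + 71/286*1/6 + 51/286*1/6 + 34/143*1/3 = 51/286 = pi_Z  (ok)
  48/143*1/6 + 71/286*1/3 + 51/286*1/3 + 34/143*1/6 = 34/143 = pi_W  (ok)

Answer: 48/143 71/286 51/286 34/143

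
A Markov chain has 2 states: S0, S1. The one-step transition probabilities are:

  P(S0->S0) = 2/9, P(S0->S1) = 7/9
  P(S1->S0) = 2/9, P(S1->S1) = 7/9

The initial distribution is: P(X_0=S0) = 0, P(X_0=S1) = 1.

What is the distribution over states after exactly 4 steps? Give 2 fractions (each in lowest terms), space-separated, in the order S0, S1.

Propagating the distribution step by step (d_{t+1} = d_t * P):
d_0 = (S0=0, S1=1)
  d_1[S0] = 0*2/9 + 1*2/9 = 2/9
  d_1[S1] = 0*7/9 + 1*7/9 = 7/9
d_1 = (S0=2/9, S1=7/9)
  d_2[S0] = 2/9*2/9 + 7/9*2/9 = 2/9
  d_2[S1] = 2/9*7/9 + 7/9*7/9 = 7/9
d_2 = (S0=2/9, S1=7/9)
  d_3[S0] = 2/9*2/9 + 7/9*2/9 = 2/9
  d_3[S1] = 2/9*7/9 + 7/9*7/9 = 7/9
d_3 = (S0=2/9, S1=7/9)
  d_4[S0] = 2/9*2/9 + 7/9*2/9 = 2/9
  d_4[S1] = 2/9*7/9 + 7/9*7/9 = 7/9
d_4 = (S0=2/9, S1=7/9)

Answer: 2/9 7/9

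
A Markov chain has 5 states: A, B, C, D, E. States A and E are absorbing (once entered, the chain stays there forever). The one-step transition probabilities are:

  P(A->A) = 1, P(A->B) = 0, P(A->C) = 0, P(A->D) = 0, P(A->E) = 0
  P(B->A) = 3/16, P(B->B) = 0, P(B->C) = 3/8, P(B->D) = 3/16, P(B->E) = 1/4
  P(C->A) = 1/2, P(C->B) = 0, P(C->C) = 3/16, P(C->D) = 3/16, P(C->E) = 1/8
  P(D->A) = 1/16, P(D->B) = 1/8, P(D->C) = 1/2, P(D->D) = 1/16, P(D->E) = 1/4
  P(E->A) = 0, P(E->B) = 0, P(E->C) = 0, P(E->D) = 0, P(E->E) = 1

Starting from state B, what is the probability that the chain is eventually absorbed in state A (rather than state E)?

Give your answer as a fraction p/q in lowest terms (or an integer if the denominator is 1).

Answer: 13/23

Derivation:
Let a_i = P(absorbed in A | start in state i).
Boundary conditions: a_A = 1, a_E = 0.
For each transient state i, a_i = sum_j P(i->j) * a_j:
  a_B = 3/16*a_A + 0*a_B + 3/8*a_C + 3/16*a_D + 1/4*a_E
  a_C = 1/2*a_A + 0*a_B + 3/16*a_C + 3/16*a_D + 1/8*a_E
  a_D = 1/16*a_A + 1/8*a_B + 1/2*a_C + 1/16*a_D + 1/4*a_E

Substituting a_A = 1 and a_E = 0, rearrange to (I - Q) a = r where r[i] = P(i -> A):
  [1, -3/8, -3/16] . (a_B, a_C, a_D) = 3/16
  [0, 13/16, -3/16] . (a_B, a_C, a_D) = 1/2
  [-1/8, -1/2, 15/16] . (a_B, a_C, a_D) = 1/16

Solving yields:
  a_B = 13/23
  a_C = 17/23
  a_D = 37/69

Starting state is B, so the absorption probability is a_B = 13/23.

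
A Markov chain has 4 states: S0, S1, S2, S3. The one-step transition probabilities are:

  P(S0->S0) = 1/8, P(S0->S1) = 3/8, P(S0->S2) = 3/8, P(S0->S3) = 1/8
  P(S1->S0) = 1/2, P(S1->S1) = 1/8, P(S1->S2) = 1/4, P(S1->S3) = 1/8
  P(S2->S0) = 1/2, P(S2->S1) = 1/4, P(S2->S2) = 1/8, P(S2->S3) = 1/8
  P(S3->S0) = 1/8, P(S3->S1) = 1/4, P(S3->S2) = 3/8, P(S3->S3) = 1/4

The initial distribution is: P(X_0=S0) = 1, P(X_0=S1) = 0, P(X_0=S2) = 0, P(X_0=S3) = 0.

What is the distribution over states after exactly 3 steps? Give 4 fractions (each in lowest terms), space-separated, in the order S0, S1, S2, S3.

Propagating the distribution step by step (d_{t+1} = d_t * P):
d_0 = (S0=1, S1=0, S2=0, S3=0)
  d_1[S0] = 1*1/8 + 0*1/2 + 0*1/2 + 0*1/8 = 1/8
  d_1[S1] = 1*3/8 + 0*1/8 + 0*1/4 + 0*1/4 = 3/8
  d_1[S2] = 1*3/8 + 0*1/4 + 0*1/8 + 0*3/8 = 3/8
  d_1[S3] = 1*1/8 + 0*1/8 + 0*1/8 + 0*1/4 = 1/8
d_1 = (S0=1/8, S1=3/8, S2=3/8, S3=1/8)
  d_2[S0] = 1/8*1/8 + 3/8*1/2 + 3/8*1/2 + 1/8*1/8 = 13/32
  d_2[S1] = 1/8*3/8 + 3/8*1/8 + 3/8*1/4 + 1/8*1/4 = 7/32
  d_2[S2] = 1/8*3/8 + 3/8*1/4 + 3/8*1/8 + 1/8*3/8 = 15/64
  d_2[S3] = 1/8*1/8 + 3/8*1/8 + 3/8*1/8 + 1/8*1/4 = 9/64
d_2 = (S0=13/32, S1=7/32, S2=15/64, S3=9/64)
  d_3[S0] = 13/32*1/8 + 7/32*1/2 + 15/64*1/2 + 9/64*1/8 = 151/512
  d_3[S1] = 13/32*3/8 + 7/32*1/8 + 15/64*1/4 + 9/64*1/4 = 35/128
  d_3[S2] = 13/32*3/8 + 7/32*1/4 + 15/64*1/8 + 9/64*3/8 = 37/128
  d_3[S3] = 13/32*1/8 + 7/32*1/8 + 15/64*1/8 + 9/64*1/4 = 73/512
d_3 = (S0=151/512, S1=35/128, S2=37/128, S3=73/512)

Answer: 151/512 35/128 37/128 73/512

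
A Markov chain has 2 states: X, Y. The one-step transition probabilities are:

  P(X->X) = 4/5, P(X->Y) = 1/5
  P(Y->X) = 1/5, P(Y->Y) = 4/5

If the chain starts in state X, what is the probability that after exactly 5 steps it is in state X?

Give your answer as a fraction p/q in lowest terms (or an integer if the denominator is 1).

Answer: 1684/3125

Derivation:
Computing P^5 by repeated multiplication:
P^1 =
  X: [4/5, 1/5]
  Y: [1/5, 4/5]
P^2 =
  X: [17/25, 8/25]
  Y: [8/25, 17/25]
P^3 =
  X: [76/125, 49/125]
  Y: [49/125, 76/125]
P^4 =
  X: [353/625, 272/625]
  Y: [272/625, 353/625]
P^5 =
  X: [1684/3125, 1441/3125]
  Y: [1441/3125, 1684/3125]

(P^5)[X -> X] = 1684/3125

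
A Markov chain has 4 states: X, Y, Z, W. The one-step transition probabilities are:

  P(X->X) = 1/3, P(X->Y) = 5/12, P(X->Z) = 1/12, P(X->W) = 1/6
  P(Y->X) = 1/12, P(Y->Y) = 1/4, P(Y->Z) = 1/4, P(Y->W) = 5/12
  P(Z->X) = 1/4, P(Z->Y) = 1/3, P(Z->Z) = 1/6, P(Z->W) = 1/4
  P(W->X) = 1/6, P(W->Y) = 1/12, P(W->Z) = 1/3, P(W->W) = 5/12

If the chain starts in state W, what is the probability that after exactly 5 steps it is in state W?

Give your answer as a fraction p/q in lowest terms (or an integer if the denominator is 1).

Computing P^5 by repeated multiplication:
P^1 =
  X: [1/3, 5/12, 1/12, 1/6]
  Y: [1/12, 1/4, 1/4, 5/12]
  Z: [1/4, 1/3, 1/6, 1/4]
  W: [1/6, 1/12, 1/3, 5/12]
P^2 =
  X: [7/36, 41/144, 29/144, 23/72]
  Y: [13/72, 31/144, 1/4, 17/48]
  Z: [7/36, 19/72, 31/144, 47/144]
  W: [31/144, 17/72, 11/48, 23/72]
P^3 =
  X: [83/432, 425/1728, 131/576, 289/864]
  Y: [115/576, 209/864, 395/1728, 95/288]
  Z: [337/1728, 425/1728, 49/216, 287/864]
  W: [349/1728, 145/576, 383/1728, 187/576]
P^4 =
  X: [511/2592, 565/2304, 4705/20736, 127/384]
  Y: [4123/20736, 5129/20736, 4669/20736, 6815/20736]
  Z: [4097/20736, 2551/10368, 391/1728, 6845/20736]
  W: [2051/10368, 5143/20736, 583/2592, 6827/20736]
P^5 =
  X: [12317/62208, 61373/248832, 56185/248832, 41003/124416]
  Y: [24629/124416, 61493/248832, 14027/62208, 81973/248832]
  Z: [6157/31104, 5117/20736, 56167/248832, 27335/82944]
  W: [16399/82944, 10237/41472, 56167/248832, 41023/124416]

(P^5)[W -> W] = 41023/124416

Answer: 41023/124416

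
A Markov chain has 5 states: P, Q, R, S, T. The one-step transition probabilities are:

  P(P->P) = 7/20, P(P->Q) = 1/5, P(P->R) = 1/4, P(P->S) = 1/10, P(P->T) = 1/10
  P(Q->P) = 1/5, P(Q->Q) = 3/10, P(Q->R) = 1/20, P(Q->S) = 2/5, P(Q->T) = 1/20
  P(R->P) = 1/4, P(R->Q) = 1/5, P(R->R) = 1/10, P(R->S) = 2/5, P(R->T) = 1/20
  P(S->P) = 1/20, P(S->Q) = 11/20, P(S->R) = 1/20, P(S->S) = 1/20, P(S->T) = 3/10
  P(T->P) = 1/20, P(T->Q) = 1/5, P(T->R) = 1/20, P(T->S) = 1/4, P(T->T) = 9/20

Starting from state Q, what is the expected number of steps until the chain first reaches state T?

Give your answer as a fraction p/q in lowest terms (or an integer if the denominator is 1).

Let h_i = expected steps to first reach T from state i.
Boundary: h_T = 0.
First-step equations for the other states:
  h_P = 1 + 7/20*h_P + 1/5*h_Q + 1/4*h_R + 1/10*h_S + 1/10*h_T
  h_Q = 1 + 1/5*h_P + 3/10*h_Q + 1/20*h_R + 2/5*h_S + 1/20*h_T
  h_R = 1 + 1/4*h_P + 1/5*h_Q + 1/10*h_R + 2/5*h_S + 1/20*h_T
  h_S = 1 + 1/20*h_P + 11/20*h_Q + 1/20*h_R + 1/20*h_S + 3/10*h_T

Substituting h_T = 0 and rearranging gives the linear system (I - Q) h = 1:
  [13/20, -1/5, -1/4, -1/10] . (h_P, h_Q, h_R, h_S) = 1
  [-1/5, 7/10, -1/20, -2/5] . (h_P, h_Q, h_R, h_S) = 1
  [-1/4, -1/5, 9/10, -2/5] . (h_P, h_Q, h_R, h_S) = 1
  [-1/20, -11/20, -1/20, 19/20] . (h_P, h_Q, h_R, h_S) = 1

Solving yields:
  h_P = 20820/2543
  h_Q = 41355/5086
  h_R = 20685/2543
  h_S = 33665/5086

Starting state is Q, so the expected hitting time is h_Q = 41355/5086.

Answer: 41355/5086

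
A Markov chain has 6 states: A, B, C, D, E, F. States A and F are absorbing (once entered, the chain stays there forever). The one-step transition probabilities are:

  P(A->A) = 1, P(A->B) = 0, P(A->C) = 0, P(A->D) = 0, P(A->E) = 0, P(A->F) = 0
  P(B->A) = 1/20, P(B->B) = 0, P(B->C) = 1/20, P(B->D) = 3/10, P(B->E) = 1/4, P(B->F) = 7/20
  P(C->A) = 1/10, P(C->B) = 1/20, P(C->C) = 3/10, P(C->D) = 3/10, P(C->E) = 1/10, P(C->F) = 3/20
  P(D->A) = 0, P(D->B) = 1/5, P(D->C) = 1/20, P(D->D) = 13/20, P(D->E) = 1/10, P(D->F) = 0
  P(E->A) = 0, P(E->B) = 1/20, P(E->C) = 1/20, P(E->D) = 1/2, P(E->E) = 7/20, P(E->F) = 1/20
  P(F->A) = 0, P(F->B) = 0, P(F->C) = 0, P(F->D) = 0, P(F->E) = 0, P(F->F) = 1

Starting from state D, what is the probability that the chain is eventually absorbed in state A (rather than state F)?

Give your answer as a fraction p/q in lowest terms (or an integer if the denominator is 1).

Let a_i = P(absorbed in A | start in state i).
Boundary conditions: a_A = 1, a_F = 0.
For each transient state i, a_i = sum_j P(i->j) * a_j:
  a_B = 1/20*a_A + 0*a_B + 1/20*a_C + 3/10*a_D + 1/4*a_E + 7/20*a_F
  a_C = 1/10*a_A + 1/20*a_B + 3/10*a_C + 3/10*a_D + 1/10*a_E + 3/20*a_F
  a_D = 0*a_A + 1/5*a_B + 1/20*a_C + 13/20*a_D + 1/10*a_E + 0*a_F
  a_E = 0*a_A + 1/20*a_B + 1/20*a_C + 1/2*a_D + 7/20*a_E + 1/20*a_F

Substituting a_A = 1 and a_F = 0, rearrange to (I - Q) a = r where r[i] = P(i -> A):
  [1, -1/20, -3/10, -1/4] . (a_B, a_C, a_D, a_E) = 1/20
  [-1/20, 7/10, -3/10, -1/10] . (a_B, a_C, a_D, a_E) = 1/10
  [-1/5, -1/20, 7/20, -1/10] . (a_B, a_C, a_D, a_E) = 0
  [-1/20, -1/20, -1/2, 13/20] . (a_B, a_C, a_D, a_E) = 0

Solving yields:
  a_B = 227/1476
  a_C = 737/2952
  a_D = 167/984
  a_E = 53/328

Starting state is D, so the absorption probability is a_D = 167/984.

Answer: 167/984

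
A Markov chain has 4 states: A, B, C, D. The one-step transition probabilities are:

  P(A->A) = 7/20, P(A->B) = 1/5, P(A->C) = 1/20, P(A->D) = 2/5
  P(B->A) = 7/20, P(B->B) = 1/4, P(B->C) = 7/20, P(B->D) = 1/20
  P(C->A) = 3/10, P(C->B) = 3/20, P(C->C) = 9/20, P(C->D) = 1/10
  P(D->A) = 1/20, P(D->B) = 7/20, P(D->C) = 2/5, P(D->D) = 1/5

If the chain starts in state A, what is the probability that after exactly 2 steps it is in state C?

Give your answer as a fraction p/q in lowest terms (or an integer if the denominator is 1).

Answer: 27/100

Derivation:
Computing P^2 by repeated multiplication:
P^1 =
  A: [7/20, 1/5, 1/20, 2/5]
  B: [7/20, 1/4, 7/20, 1/20]
  C: [3/10, 3/20, 9/20, 1/10]
  D: [1/20, 7/20, 2/5, 1/5]
P^2 =
  A: [91/400, 107/400, 27/100, 47/200]
  B: [127/400, 81/400, 113/400, 79/400]
  C: [119/400, 1/5, 31/100, 77/400]
  D: [27/100, 91/400, 77/200, 47/400]

(P^2)[A -> C] = 27/100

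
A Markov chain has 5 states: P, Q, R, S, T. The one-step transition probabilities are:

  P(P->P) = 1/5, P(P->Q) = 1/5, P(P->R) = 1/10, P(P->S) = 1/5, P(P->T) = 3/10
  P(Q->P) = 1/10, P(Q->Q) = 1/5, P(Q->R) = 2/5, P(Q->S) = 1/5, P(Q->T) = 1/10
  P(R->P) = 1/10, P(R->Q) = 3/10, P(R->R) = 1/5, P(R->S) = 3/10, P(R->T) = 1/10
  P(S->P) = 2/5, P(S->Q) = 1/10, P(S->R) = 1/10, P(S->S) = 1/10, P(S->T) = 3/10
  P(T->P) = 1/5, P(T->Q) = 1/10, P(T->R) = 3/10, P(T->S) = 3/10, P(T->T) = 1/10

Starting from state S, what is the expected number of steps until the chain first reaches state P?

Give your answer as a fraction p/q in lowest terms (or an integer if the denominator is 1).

Let h_i = expected steps to first reach P from state i.
Boundary: h_P = 0.
First-step equations for the other states:
  h_Q = 1 + 1/10*h_P + 1/5*h_Q + 2/5*h_R + 1/5*h_S + 1/10*h_T
  h_R = 1 + 1/10*h_P + 3/10*h_Q + 1/5*h_R + 3/10*h_S + 1/10*h_T
  h_S = 1 + 2/5*h_P + 1/10*h_Q + 1/10*h_R + 1/10*h_S + 3/10*h_T
  h_T = 1 + 1/5*h_P + 1/10*h_Q + 3/10*h_R + 3/10*h_S + 1/10*h_T

Substituting h_P = 0 and rearranging gives the linear system (I - Q) h = 1:
  [4/5, -2/5, -1/5, -1/10] . (h_Q, h_R, h_S, h_T) = 1
  [-3/10, 4/5, -3/10, -1/10] . (h_Q, h_R, h_S, h_T) = 1
  [-1/10, -1/10, 9/10, -3/10] . (h_Q, h_R, h_S, h_T) = 1
  [-1/10, -3/10, -3/10, 9/10] . (h_Q, h_R, h_S, h_T) = 1

Solving yields:
  h_Q = 1660/299
  h_R = 1620/299
  h_S = 1180/299
  h_T = 1450/299

Starting state is S, so the expected hitting time is h_S = 1180/299.

Answer: 1180/299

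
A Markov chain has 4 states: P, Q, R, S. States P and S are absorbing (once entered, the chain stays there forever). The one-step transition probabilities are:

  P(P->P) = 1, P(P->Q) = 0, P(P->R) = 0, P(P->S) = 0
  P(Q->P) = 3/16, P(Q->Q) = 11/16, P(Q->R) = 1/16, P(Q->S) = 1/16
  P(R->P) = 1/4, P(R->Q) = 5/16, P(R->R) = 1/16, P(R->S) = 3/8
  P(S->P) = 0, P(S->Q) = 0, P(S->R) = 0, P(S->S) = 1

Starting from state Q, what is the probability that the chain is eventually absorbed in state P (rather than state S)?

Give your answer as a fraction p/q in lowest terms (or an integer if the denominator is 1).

Let a_i = P(absorbed in P | start in state i).
Boundary conditions: a_P = 1, a_S = 0.
For each transient state i, a_i = sum_j P(i->j) * a_j:
  a_Q = 3/16*a_P + 11/16*a_Q + 1/16*a_R + 1/16*a_S
  a_R = 1/4*a_P + 5/16*a_Q + 1/16*a_R + 3/8*a_S

Substituting a_P = 1 and a_S = 0, rearrange to (I - Q) a = r where r[i] = P(i -> P):
  [5/16, -1/16] . (a_Q, a_R) = 3/16
  [-5/16, 15/16] . (a_Q, a_R) = 1/4

Solving yields:
  a_Q = 7/10
  a_R = 1/2

Starting state is Q, so the absorption probability is a_Q = 7/10.

Answer: 7/10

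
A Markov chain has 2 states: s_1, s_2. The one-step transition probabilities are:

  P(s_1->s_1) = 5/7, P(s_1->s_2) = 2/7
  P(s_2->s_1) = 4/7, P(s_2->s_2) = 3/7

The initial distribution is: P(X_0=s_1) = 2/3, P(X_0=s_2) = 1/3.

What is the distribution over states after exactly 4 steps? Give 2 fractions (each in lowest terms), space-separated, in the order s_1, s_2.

Propagating the distribution step by step (d_{t+1} = d_t * P):
d_0 = (s_1=2/3, s_2=1/3)
  d_1[s_1] = 2/3*5/7 + 1/3*4/7 = 2/3
  d_1[s_2] = 2/3*2/7 + 1/3*3/7 = 1/3
d_1 = (s_1=2/3, s_2=1/3)
  d_2[s_1] = 2/3*5/7 + 1/3*4/7 = 2/3
  d_2[s_2] = 2/3*2/7 + 1/3*3/7 = 1/3
d_2 = (s_1=2/3, s_2=1/3)
  d_3[s_1] = 2/3*5/7 + 1/3*4/7 = 2/3
  d_3[s_2] = 2/3*2/7 + 1/3*3/7 = 1/3
d_3 = (s_1=2/3, s_2=1/3)
  d_4[s_1] = 2/3*5/7 + 1/3*4/7 = 2/3
  d_4[s_2] = 2/3*2/7 + 1/3*3/7 = 1/3
d_4 = (s_1=2/3, s_2=1/3)

Answer: 2/3 1/3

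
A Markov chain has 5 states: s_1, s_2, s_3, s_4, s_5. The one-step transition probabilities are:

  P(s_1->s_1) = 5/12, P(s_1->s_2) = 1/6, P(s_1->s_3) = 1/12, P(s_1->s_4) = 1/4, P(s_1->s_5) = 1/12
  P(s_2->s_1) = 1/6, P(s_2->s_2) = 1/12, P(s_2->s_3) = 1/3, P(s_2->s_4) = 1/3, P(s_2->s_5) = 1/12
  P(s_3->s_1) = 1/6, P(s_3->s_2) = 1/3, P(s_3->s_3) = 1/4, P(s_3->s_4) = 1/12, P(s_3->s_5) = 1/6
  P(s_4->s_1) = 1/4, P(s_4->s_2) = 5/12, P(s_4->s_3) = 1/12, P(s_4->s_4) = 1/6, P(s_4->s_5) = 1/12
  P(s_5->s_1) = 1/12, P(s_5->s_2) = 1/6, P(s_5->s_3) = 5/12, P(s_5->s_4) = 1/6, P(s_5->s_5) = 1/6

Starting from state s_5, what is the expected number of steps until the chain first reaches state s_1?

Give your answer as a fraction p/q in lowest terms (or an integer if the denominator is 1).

Answer: 2085/329

Derivation:
Let h_i = expected steps to first reach s_1 from state i.
Boundary: h_s_1 = 0.
First-step equations for the other states:
  h_s_2 = 1 + 1/6*h_s_1 + 1/12*h_s_2 + 1/3*h_s_3 + 1/3*h_s_4 + 1/12*h_s_5
  h_s_3 = 1 + 1/6*h_s_1 + 1/3*h_s_2 + 1/4*h_s_3 + 1/12*h_s_4 + 1/6*h_s_5
  h_s_4 = 1 + 1/4*h_s_1 + 5/12*h_s_2 + 1/12*h_s_3 + 1/6*h_s_4 + 1/12*h_s_5
  h_s_5 = 1 + 1/12*h_s_1 + 1/6*h_s_2 + 5/12*h_s_3 + 1/6*h_s_4 + 1/6*h_s_5

Substituting h_s_1 = 0 and rearranging gives the linear system (I - Q) h = 1:
  [11/12, -1/3, -1/3, -1/12] . (h_s_2, h_s_3, h_s_4, h_s_5) = 1
  [-1/3, 3/4, -1/12, -1/6] . (h_s_2, h_s_3, h_s_4, h_s_5) = 1
  [-5/12, -1/12, 5/6, -1/12] . (h_s_2, h_s_3, h_s_4, h_s_5) = 1
  [-1/6, -5/12, -1/6, 5/6] . (h_s_2, h_s_3, h_s_4, h_s_5) = 1

Solving yields:
  h_s_2 = 269/47
  h_s_3 = 276/47
  h_s_4 = 1738/329
  h_s_5 = 2085/329

Starting state is s_5, so the expected hitting time is h_s_5 = 2085/329.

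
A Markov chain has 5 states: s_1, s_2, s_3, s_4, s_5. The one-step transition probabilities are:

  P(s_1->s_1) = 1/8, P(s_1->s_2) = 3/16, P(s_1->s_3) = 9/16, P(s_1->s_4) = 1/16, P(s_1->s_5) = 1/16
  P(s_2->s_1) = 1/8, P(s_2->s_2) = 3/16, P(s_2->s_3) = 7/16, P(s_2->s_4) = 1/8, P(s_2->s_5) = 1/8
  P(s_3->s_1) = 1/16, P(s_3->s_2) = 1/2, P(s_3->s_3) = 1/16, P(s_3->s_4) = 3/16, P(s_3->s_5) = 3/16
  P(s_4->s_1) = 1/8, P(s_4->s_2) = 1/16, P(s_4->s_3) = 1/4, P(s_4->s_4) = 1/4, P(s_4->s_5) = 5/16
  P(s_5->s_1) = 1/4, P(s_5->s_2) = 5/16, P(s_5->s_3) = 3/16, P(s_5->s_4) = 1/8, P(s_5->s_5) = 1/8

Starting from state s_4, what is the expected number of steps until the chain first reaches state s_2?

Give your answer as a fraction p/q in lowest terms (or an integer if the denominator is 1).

Let h_i = expected steps to first reach s_2 from state i.
Boundary: h_s_2 = 0.
First-step equations for the other states:
  h_s_1 = 1 + 1/8*h_s_1 + 3/16*h_s_2 + 9/16*h_s_3 + 1/16*h_s_4 + 1/16*h_s_5
  h_s_3 = 1 + 1/16*h_s_1 + 1/2*h_s_2 + 1/16*h_s_3 + 3/16*h_s_4 + 3/16*h_s_5
  h_s_4 = 1 + 1/8*h_s_1 + 1/16*h_s_2 + 1/4*h_s_3 + 1/4*h_s_4 + 5/16*h_s_5
  h_s_5 = 1 + 1/4*h_s_1 + 5/16*h_s_2 + 3/16*h_s_3 + 1/8*h_s_4 + 1/8*h_s_5

Substituting h_s_2 = 0 and rearranging gives the linear system (I - Q) h = 1:
  [7/8, -9/16, -1/16, -1/16] . (h_s_1, h_s_3, h_s_4, h_s_5) = 1
  [-1/16, 15/16, -3/16, -3/16] . (h_s_1, h_s_3, h_s_4, h_s_5) = 1
  [-1/8, -1/4, 3/4, -5/16] . (h_s_1, h_s_3, h_s_4, h_s_5) = 1
  [-1/4, -3/16, -1/8, 7/8] . (h_s_1, h_s_3, h_s_4, h_s_5) = 1

Solving yields:
  h_s_1 = 79168/22613
  h_s_3 = 63824/22613
  h_s_4 = 96240/22613
  h_s_5 = 75888/22613

Starting state is s_4, so the expected hitting time is h_s_4 = 96240/22613.

Answer: 96240/22613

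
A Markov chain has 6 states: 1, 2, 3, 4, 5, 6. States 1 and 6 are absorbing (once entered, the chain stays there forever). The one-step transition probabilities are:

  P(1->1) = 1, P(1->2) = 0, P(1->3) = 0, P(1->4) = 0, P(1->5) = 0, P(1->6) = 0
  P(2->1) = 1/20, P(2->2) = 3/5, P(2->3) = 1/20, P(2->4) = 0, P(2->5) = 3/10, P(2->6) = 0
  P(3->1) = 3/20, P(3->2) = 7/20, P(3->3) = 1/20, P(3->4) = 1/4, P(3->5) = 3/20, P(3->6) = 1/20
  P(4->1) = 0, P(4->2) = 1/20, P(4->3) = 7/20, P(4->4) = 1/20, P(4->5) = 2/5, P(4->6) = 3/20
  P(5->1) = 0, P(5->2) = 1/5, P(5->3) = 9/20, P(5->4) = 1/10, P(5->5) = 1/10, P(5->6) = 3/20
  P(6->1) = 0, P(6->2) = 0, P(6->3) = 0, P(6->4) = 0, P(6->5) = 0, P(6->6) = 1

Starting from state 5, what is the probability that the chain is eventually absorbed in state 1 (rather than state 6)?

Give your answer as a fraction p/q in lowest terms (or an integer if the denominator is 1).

Let a_i = P(absorbed in 1 | start in state i).
Boundary conditions: a_1 = 1, a_6 = 0.
For each transient state i, a_i = sum_j P(i->j) * a_j:
  a_2 = 1/20*a_1 + 3/5*a_2 + 1/20*a_3 + 0*a_4 + 3/10*a_5 + 0*a_6
  a_3 = 3/20*a_1 + 7/20*a_2 + 1/20*a_3 + 1/4*a_4 + 3/20*a_5 + 1/20*a_6
  a_4 = 0*a_1 + 1/20*a_2 + 7/20*a_3 + 1/20*a_4 + 2/5*a_5 + 3/20*a_6
  a_5 = 0*a_1 + 1/5*a_2 + 9/20*a_3 + 1/10*a_4 + 1/10*a_5 + 3/20*a_6

Substituting a_1 = 1 and a_6 = 0, rearrange to (I - Q) a = r where r[i] = P(i -> 1):
  [2/5, -1/20, 0, -3/10] . (a_2, a_3, a_4, a_5) = 1/20
  [-7/20, 19/20, -1/4, -3/20] . (a_2, a_3, a_4, a_5) = 3/20
  [-1/20, -7/20, 19/20, -2/5] . (a_2, a_3, a_4, a_5) = 0
  [-1/5, -9/20, -1/10, 9/10] . (a_2, a_3, a_4, a_5) = 0

Solving yields:
  a_2 = 8957/18334
  a_3 = 4593/9167
  a_4 = 6953/18334
  a_5 = 3678/9167

Starting state is 5, so the absorption probability is a_5 = 3678/9167.

Answer: 3678/9167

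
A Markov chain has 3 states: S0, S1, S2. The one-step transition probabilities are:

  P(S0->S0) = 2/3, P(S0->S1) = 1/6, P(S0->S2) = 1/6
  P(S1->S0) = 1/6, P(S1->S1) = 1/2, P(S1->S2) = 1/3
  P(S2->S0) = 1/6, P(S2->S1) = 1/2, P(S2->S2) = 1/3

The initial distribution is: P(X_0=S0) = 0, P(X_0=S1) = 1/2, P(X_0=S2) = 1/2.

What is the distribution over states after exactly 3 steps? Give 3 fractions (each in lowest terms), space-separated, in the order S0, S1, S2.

Answer: 7/24 5/12 7/24

Derivation:
Propagating the distribution step by step (d_{t+1} = d_t * P):
d_0 = (S0=0, S1=1/2, S2=1/2)
  d_1[S0] = 0*2/3 + 1/2*1/6 + 1/2*1/6 = 1/6
  d_1[S1] = 0*1/6 + 1/2*1/2 + 1/2*1/2 = 1/2
  d_1[S2] = 0*1/6 + 1/2*1/3 + 1/2*1/3 = 1/3
d_1 = (S0=1/6, S1=1/2, S2=1/3)
  d_2[S0] = 1/6*2/3 + 1/2*1/6 + 1/3*1/6 = 1/4
  d_2[S1] = 1/6*1/6 + 1/2*1/2 + 1/3*1/2 = 4/9
  d_2[S2] = 1/6*1/6 + 1/2*1/3 + 1/3*1/3 = 11/36
d_2 = (S0=1/4, S1=4/9, S2=11/36)
  d_3[S0] = 1/4*2/3 + 4/9*1/6 + 11/36*1/6 = 7/24
  d_3[S1] = 1/4*1/6 + 4/9*1/2 + 11/36*1/2 = 5/12
  d_3[S2] = 1/4*1/6 + 4/9*1/3 + 11/36*1/3 = 7/24
d_3 = (S0=7/24, S1=5/12, S2=7/24)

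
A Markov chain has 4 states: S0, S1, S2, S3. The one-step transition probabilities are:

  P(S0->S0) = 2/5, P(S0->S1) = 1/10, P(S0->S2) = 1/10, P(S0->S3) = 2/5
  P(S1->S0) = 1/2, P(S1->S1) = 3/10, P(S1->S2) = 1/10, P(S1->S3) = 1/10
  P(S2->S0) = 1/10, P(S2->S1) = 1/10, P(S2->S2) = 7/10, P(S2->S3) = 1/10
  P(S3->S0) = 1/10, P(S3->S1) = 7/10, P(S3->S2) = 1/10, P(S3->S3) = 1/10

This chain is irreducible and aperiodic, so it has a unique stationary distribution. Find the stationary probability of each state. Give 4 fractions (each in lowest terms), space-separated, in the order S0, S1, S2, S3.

The stationary distribution satisfies pi = pi * P, i.e.:
  pi_S0 = 2/5*pi_S0 + 1/2*pi_S1 + 1/10*pi_S2 + 1/10*pi_S3
  pi_S1 = 1/10*pi_S0 + 3/10*pi_S1 + 1/10*pi_S2 + 7/10*pi_S3
  pi_S2 = 1/10*pi_S0 + 1/10*pi_S1 + 7/10*pi_S2 + 1/10*pi_S3
  pi_S3 = 2/5*pi_S0 + 1/10*pi_S1 + 1/10*pi_S2 + 1/10*pi_S3
with normalization: pi_S0 + pi_S1 + pi_S2 + pi_S3 = 1.

Using the first 3 balance equations plus normalization, the linear system A*pi = b is:
  [-3/5, 1/2, 1/10, 1/10] . pi = 0
  [1/10, -7/10, 1/10, 7/10] . pi = 0
  [1/10, 1/10, -3/10, 1/10] . pi = 0
  [1, 1, 1, 1] . pi = 1

Solving yields:
  pi_S0 = 18/61
  pi_S1 = 65/244
  pi_S2 = 1/4
  pi_S3 = 23/122

Verification (pi * P):
  18/61*2/5 + 65/244*1/2 + 1/4*1/10 + 23/122*1/10 = 18/61 = pi_S0  (ok)
  18/61*1/10 + 65/244*3/10 + 1/4*1/10 + 23/122*7/10 = 65/244 = pi_S1  (ok)
  18/61*1/10 + 65/244*1/10 + 1/4*7/10 + 23/122*1/10 = 1/4 = pi_S2  (ok)
  18/61*2/5 + 65/244*1/10 + 1/4*1/10 + 23/122*1/10 = 23/122 = pi_S3  (ok)

Answer: 18/61 65/244 1/4 23/122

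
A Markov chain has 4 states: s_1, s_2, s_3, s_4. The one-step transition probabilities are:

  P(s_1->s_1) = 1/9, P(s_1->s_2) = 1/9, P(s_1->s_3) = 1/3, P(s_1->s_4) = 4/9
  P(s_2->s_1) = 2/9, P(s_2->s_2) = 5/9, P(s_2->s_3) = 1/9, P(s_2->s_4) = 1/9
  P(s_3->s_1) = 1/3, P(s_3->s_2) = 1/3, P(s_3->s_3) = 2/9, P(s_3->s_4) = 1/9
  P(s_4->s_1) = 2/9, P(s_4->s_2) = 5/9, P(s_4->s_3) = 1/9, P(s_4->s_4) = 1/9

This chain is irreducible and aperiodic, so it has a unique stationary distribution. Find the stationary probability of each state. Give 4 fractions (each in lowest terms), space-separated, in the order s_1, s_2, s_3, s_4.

Answer: 17/78 49/117 7/39 43/234

Derivation:
The stationary distribution satisfies pi = pi * P, i.e.:
  pi_s_1 = 1/9*pi_s_1 + 2/9*pi_s_2 + 1/3*pi_s_3 + 2/9*pi_s_4
  pi_s_2 = 1/9*pi_s_1 + 5/9*pi_s_2 + 1/3*pi_s_3 + 5/9*pi_s_4
  pi_s_3 = 1/3*pi_s_1 + 1/9*pi_s_2 + 2/9*pi_s_3 + 1/9*pi_s_4
  pi_s_4 = 4/9*pi_s_1 + 1/9*pi_s_2 + 1/9*pi_s_3 + 1/9*pi_s_4
with normalization: pi_s_1 + pi_s_2 + pi_s_3 + pi_s_4 = 1.

Using the first 3 balance equations plus normalization, the linear system A*pi = b is:
  [-8/9, 2/9, 1/3, 2/9] . pi = 0
  [1/9, -4/9, 1/3, 5/9] . pi = 0
  [1/3, 1/9, -7/9, 1/9] . pi = 0
  [1, 1, 1, 1] . pi = 1

Solving yields:
  pi_s_1 = 17/78
  pi_s_2 = 49/117
  pi_s_3 = 7/39
  pi_s_4 = 43/234

Verification (pi * P):
  17/78*1/9 + 49/117*2/9 + 7/39*1/3 + 43/234*2/9 = 17/78 = pi_s_1  (ok)
  17/78*1/9 + 49/117*5/9 + 7/39*1/3 + 43/234*5/9 = 49/117 = pi_s_2  (ok)
  17/78*1/3 + 49/117*1/9 + 7/39*2/9 + 43/234*1/9 = 7/39 = pi_s_3  (ok)
  17/78*4/9 + 49/117*1/9 + 7/39*1/9 + 43/234*1/9 = 43/234 = pi_s_4  (ok)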